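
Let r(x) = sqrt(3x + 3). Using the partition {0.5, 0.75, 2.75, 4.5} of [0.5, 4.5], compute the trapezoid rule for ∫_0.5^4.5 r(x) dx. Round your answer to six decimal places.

12.686072

Subinterval widths: 0.25, 2, 1.75.
r(0.5) ≈ 2.121320, r(0.75) ≈ 2.291288, r(2.75) ≈ 3.354102, r(4.5) ≈ 4.062019.
On each subinterval the trapezoid contributes (Δx_i/2)·[r(x_{i-1}) + r(x_i)].
Sum ≈ 12.686072.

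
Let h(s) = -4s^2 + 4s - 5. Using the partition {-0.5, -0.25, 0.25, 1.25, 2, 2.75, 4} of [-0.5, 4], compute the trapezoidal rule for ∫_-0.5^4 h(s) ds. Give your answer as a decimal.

-79.125

Subinterval widths: 0.25, 0.5, 1, 0.75, 0.75, 1.25.
h(-0.5) = -8, h(-0.25) = -6.25, h(0.25) = -4.25, h(1.25) = -6.25, h(2) = -13, h(2.75) = -24.25, h(4) = -53.
On each subinterval the trapezoid contributes (Δs_i/2)·[h(s_{i-1}) + h(s_i)].
Sum = -79.125.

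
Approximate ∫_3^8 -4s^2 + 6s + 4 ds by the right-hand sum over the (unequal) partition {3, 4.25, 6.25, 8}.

Subinterval widths: 1.25, 2, 1.75.
Right endpoints: 4.25, 6.25, 8.
f(4.25) = -42.75, f(6.25) = -114.75, f(8) = -204.
Sum = Σ Δs_i · f(s_i).
Sum = -639.9375.

-639.9375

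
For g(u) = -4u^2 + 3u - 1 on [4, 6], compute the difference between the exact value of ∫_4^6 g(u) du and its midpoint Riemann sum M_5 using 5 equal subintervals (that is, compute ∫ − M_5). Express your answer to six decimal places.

Exact integral: ∫_4^6 g(u) du ≈ -174.66666667.
M_5 = -174.56.
Error ≈ -174.66666667 − (-174.56) ≈ -0.106667.

-0.106667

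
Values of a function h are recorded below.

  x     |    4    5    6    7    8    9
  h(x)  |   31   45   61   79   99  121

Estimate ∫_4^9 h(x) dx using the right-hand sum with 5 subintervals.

Δx = 1.
Sum = 1·[45 + 61 + 79 + 99 + 121] = 405.

405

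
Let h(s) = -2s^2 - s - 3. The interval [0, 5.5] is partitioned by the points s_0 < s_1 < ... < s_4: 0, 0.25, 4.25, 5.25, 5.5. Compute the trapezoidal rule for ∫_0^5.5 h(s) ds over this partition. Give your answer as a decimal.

Subinterval widths: 0.25, 4, 1, 0.25.
h(0) = -3, h(0.25) = -3.375, h(4.25) = -43.375, h(5.25) = -63.375, h(5.5) = -69.
On each subinterval the trapezoid contributes (Δs_i/2)·[h(s_{i-1}) + h(s_i)].
Sum = -164.21875.

-164.21875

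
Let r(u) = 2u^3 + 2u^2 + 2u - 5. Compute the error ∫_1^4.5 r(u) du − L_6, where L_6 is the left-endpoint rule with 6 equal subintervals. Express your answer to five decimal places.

Exact integral: ∫_1^4.5 r(u) du ≈ 266.3645833.
L_6 ≈ 204.1929977.
Error ≈ 266.3645833 − 204.1929977 ≈ 62.17159.

62.17159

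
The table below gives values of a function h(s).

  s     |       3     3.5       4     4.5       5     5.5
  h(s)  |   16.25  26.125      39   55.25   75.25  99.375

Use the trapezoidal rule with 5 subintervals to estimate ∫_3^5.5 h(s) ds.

126.71875

Δs = 0.5.
T_5 = (0.5/2)·[16.25 + 2·26.125 + 2·39 + 2·55.25 + 2·75.25 + 99.375] = 126.71875.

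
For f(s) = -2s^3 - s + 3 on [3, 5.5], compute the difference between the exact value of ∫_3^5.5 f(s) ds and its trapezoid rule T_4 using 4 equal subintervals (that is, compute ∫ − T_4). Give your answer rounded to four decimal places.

4.1504

Exact integral: ∫_3^5.5 f(s) ds = -420.15625.
T_4 ≈ -424.306641.
Error ≈ -420.15625 − (-424.306641) ≈ 4.1504.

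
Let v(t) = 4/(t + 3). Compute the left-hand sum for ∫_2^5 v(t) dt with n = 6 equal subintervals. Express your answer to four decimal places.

Δt = (5 − 2)/6 = 0.5.
Left endpoints: 2, 2.5, 3, 3.5, 4, 4.5.
v(2) = 0.8, v(2.5) = 8/11, v(3) = 2/3, v(3.5) = 8/13, v(4) = 4/7, v(4.5) = 8/15.
Sum = Δt · [v(2) + v(2.5) + v(3) + ...].
Sum ≈ 1.9570.

1.9570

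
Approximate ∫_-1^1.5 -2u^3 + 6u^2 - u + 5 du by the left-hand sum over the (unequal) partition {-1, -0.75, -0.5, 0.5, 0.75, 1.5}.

Subinterval widths: 0.25, 0.25, 1, 0.25, 0.75.
Left endpoints: -1, -0.75, -0.5, 0.5, 0.75.
f(-1) = 14, f(-0.75) = 9.96875, f(-0.5) = 7.25, f(0.5) = 5.75, f(0.75) = 6.78125.
Sum = Σ Δu_i · f(u_i).
Sum = 19.765625.

19.765625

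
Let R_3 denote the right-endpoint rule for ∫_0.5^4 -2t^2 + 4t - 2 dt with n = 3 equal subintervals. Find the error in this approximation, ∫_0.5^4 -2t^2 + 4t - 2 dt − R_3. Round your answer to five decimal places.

11.79630

Exact integral: ∫_0.5^4 f(t) dt ≈ -18.0833333.
R_3 ≈ -29.8796296.
Error ≈ -18.0833333 − (-29.8796296) ≈ 11.79630.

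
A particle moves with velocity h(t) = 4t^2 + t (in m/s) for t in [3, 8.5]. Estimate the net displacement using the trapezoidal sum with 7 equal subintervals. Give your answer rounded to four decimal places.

816.7219

Δt = (8.5 − 3)/7 = 11/14.
h(3) = 39, h(53/14) = 5989/98, h(32/7) = 4320/49, h(75/14) = 11775/98, h(43/7) = 7697/49, h(97/14) = 19497/98, h(54/7) = 12042/49, h(8.5) = 297.5.
T_7 = (Δt/2)·[h(t_0) + 2h(t_1) + ... + 2h(t_{6}) + h(t_7)].
Sum ≈ 816.7219.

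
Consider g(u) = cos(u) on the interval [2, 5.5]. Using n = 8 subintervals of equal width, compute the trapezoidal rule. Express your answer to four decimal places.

Δu = (5.5 − 2)/8 = 0.4375.
g(2) ≈ -0.4161, g(2.4375) ≈ -0.7622, g(2.875) ≈ -0.9647, g(3.3125) ≈ -0.9854, g(3.75) ≈ -0.8206, g(4.1875) ≈ -0.5011, g(4.625) ≈ -0.0873, g(5.0625) ≈ 0.3430, g(5.5) ≈ 0.7087.
T_8 = (Δu/2)·[g(u_0) + 2g(u_1) + ... + 2g(u_{7}) + g(u_8)].
Sum ≈ -1.5890.

-1.5890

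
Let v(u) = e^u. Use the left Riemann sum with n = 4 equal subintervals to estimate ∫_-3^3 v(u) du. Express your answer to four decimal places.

8.6319

Δu = (3 − (-3))/4 = 1.5.
Left endpoints: -3, -1.5, 0, 1.5.
v(-3) ≈ 0.0498, v(-1.5) ≈ 0.2231, v(0) ≈ 1.0000, v(1.5) ≈ 4.4817.
Sum = Δu · [v(-3) + v(-1.5) + v(0) + v(1.5)].
Sum ≈ 8.6319.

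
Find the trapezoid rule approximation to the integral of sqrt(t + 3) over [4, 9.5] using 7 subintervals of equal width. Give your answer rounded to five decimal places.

Δt = (9.5 − 4)/7 = 11/14.
f(4) ≈ 2.64575, f(67/14) ≈ 2.79029, f(39/7) ≈ 2.92770, f(89/14) ≈ 3.05894, f(50/7) ≈ 3.18479, f(111/14) ≈ 3.30584, f(61/7) ≈ 3.42261, f(9.5) ≈ 3.53553.
T_7 = (Δt/2)·[f(t_0) + 2f(t_1) + ... + 2f(t_{6}) + f(t_7)].
Sum ≈ 17.11350.

17.11350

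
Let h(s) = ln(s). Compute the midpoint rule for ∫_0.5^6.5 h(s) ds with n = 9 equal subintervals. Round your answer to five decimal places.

6.54474

Δs = (6.5 − 0.5)/9 = 2/3.
Midpoints: 5/6, 1.5, 13/6, 17/6, 3.5, 25/6, 29/6, 5.5, 37/6.
h(5/6) ≈ -0.18232, h(1.5) ≈ 0.40547, h(13/6) ≈ 0.77319, h(17/6) ≈ 1.04145, h(3.5) ≈ 1.25276, h(25/6) ≈ 1.42712, h(29/6) ≈ 1.57554, h(5.5) ≈ 1.70475, h(37/6) ≈ 1.81916.
Sum = Δs · [h(5/6) + h(1.5) + h(13/6) + ...].
Sum ≈ 6.54474.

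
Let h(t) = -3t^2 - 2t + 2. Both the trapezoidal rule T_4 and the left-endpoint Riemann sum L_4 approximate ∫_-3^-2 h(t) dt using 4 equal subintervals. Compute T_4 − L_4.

1.625

T_4 = -12.03125.
L_4 = -13.65625.
T_4 − L_4 = 1.625.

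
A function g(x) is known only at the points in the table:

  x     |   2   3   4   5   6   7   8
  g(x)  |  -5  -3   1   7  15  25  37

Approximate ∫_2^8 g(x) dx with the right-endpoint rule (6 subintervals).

82

Δx = 1.
Sum = 1·[(-3) + 1 + 7 + 15 + 25 + 37] = 82.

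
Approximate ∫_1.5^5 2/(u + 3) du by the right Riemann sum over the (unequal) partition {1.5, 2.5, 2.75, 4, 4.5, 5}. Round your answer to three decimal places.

1.066

Subinterval widths: 1, 0.25, 1.25, 0.5, 0.5.
Right endpoints: 2.5, 2.75, 4, 4.5, 5.
f(2.5) = 4/11, f(2.75) = 8/23, f(4) = 2/7, f(4.5) = 4/15, f(5) = 0.25.
Sum = Σ Δu_i · f(u_i).
Sum ≈ 1.066.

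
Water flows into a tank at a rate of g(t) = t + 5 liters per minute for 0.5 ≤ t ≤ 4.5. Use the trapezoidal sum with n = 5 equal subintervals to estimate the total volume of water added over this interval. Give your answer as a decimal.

Δt = (4.5 − 0.5)/5 = 0.8.
g(0.5) = 5.5, g(1.3) = 6.3, g(2.1) = 7.1, g(2.9) = 7.9, g(3.7) = 8.7, g(4.5) = 9.5.
T_5 = (Δt/2)·[g(t_0) + 2g(t_1) + ... + 2g(t_{4}) + g(t_5)].
Sum = 30.

30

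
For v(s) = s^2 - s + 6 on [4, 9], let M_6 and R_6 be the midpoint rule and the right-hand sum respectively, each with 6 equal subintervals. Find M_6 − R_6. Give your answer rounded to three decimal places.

M_6 ≈ 218.87731.
R_6 ≈ 244.74537.
M_6 − R_6 ≈ -25.868.

-25.868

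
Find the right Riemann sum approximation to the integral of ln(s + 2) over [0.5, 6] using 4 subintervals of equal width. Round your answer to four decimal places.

9.6017

Δs = (6 − 0.5)/4 = 1.375.
Right endpoints: 1.875, 3.25, 4.625, 6.
f(1.875) ≈ 1.3545, f(3.25) ≈ 1.6582, f(4.625) ≈ 1.8909, f(6) ≈ 2.0794.
Sum = Δs · [f(1.875) + f(3.25) + f(4.625) + f(6)].
Sum ≈ 9.6017.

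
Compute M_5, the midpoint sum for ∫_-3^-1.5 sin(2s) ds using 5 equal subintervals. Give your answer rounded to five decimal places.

0.98986

Δs = (-1.5 − (-3))/5 = 0.3.
Midpoints: -2.85, -2.55, -2.25, -1.95, -1.65.
f(-2.85) ≈ 0.55069, f(-2.55) ≈ 0.92581, f(-2.25) ≈ 0.97753, f(-1.95) ≈ 0.68777, f(-1.65) ≈ 0.15775.
Sum = Δs · [f(-2.85) + f(-2.55) + f(-2.25) + f(-1.95) + f(-1.65)].
Sum ≈ 0.98986.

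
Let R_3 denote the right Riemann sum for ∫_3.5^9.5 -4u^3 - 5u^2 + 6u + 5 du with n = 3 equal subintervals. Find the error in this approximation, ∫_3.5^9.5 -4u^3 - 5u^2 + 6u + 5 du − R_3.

Exact integral: ∫_3.5^9.5 f(u) du = -9088.5.
R_3 = -13032.5.
Error = -9088.5 − (-13032.5) = 3944.

3944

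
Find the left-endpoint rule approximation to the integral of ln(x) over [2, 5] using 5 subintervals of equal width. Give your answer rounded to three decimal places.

Δx = (5 − 2)/5 = 0.6.
Left endpoints: 2, 2.6, 3.2, 3.8, 4.4.
f(2) ≈ 0.693, f(2.6) ≈ 0.956, f(3.2) ≈ 1.163, f(3.8) ≈ 1.335, f(4.4) ≈ 1.482.
Sum = Δx · [f(2) + f(2.6) + f(3.2) + f(3.8) + f(4.4)].
Sum ≈ 3.377.

3.377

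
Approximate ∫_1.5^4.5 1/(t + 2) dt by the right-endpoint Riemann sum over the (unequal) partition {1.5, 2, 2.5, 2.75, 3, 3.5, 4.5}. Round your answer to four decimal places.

0.5835

Subinterval widths: 0.5, 0.5, 0.25, 0.25, 0.5, 1.
Right endpoints: 2, 2.5, 2.75, 3, 3.5, 4.5.
f(2) = 0.25, f(2.5) = 2/9, f(2.75) = 4/19, f(3) = 0.2, f(3.5) = 2/11, f(4.5) = 2/13.
Sum = Σ Δt_i · f(t_i).
Sum ≈ 0.5835.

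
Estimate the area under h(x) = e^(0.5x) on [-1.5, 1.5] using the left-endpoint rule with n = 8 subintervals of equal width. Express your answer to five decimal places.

Δx = (1.5 − (-1.5))/8 = 0.375.
Left endpoints: -1.5, -1.125, -0.75, -0.375, 0, 0.375, 0.75, 1.125.
h(-1.5) ≈ 0.47237, h(-1.125) ≈ 0.56978, h(-0.75) ≈ 0.68729, h(-0.375) ≈ 0.82903, h(0) ≈ 1.00000, h(0.375) ≈ 1.20623, h(0.75) ≈ 1.45499, h(1.125) ≈ 1.75505.
Sum = Δx · [h(-1.5) + h(-1.125) + h(-0.75) + ...].
Sum ≈ 2.99053.

2.99053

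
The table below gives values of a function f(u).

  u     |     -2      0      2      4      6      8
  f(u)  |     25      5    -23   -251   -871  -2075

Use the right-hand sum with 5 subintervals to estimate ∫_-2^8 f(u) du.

-6430

Δu = 2.
Sum = 2·[5 + (-23) + (-251) + (-871) + (-2075)] = -6430.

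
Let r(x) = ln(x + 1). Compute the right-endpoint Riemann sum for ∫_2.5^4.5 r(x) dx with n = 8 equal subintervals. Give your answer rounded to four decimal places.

3.0474

Δx = (4.5 − 2.5)/8 = 0.25.
Right endpoints: 2.75, 3, 3.25, 3.5, 3.75, 4, 4.25, 4.5.
r(2.75) ≈ 1.3218, r(3) ≈ 1.3863, r(3.25) ≈ 1.4469, r(3.5) ≈ 1.5041, r(3.75) ≈ 1.5581, r(4) ≈ 1.6094, r(4.25) ≈ 1.6582, r(4.5) ≈ 1.7047.
Sum = Δx · [r(2.75) + r(3) + r(3.25) + ...].
Sum ≈ 3.0474.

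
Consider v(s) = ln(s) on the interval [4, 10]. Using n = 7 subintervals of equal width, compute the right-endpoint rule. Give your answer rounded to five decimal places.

11.86421

Δs = (10 − 4)/7 = 6/7.
Right endpoints: 34/7, 40/7, 46/7, 52/7, 58/7, 64/7, 10.
v(34/7) ≈ 1.58045, v(40/7) ≈ 1.74297, v(46/7) ≈ 1.88273, v(52/7) ≈ 2.00533, v(58/7) ≈ 2.11453, v(64/7) ≈ 2.21297, v(10) ≈ 2.30259.
Sum = Δs · [v(34/7) + v(40/7) + v(46/7) + ...].
Sum ≈ 11.86421.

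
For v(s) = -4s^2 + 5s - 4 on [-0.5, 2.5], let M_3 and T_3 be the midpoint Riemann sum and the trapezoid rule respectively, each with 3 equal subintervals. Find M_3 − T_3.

M_3 = -17.
T_3 = -20.
M_3 − T_3 = 3.

3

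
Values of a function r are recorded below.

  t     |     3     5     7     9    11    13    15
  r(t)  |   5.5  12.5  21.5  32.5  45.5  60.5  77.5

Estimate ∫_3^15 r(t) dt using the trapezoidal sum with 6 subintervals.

428

Δt = 2.
T_6 = (2/2)·[5.5 + 2·12.5 + 2·21.5 + 2·32.5 + 2·45.5 + 2·60.5 + 77.5] = 428.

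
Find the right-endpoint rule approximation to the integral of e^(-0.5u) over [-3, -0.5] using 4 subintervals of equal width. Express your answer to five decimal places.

Δu = (-0.5 − (-3))/4 = 0.625.
Right endpoints: -2.375, -1.75, -1.125, -0.5.
f(-2.375) ≈ 3.27887, f(-1.75) ≈ 2.39888, f(-1.125) ≈ 1.75505, f(-0.5) ≈ 1.28403.
Sum = Δu · [f(-2.375) + f(-1.75) + f(-1.125) + f(-0.5)].
Sum ≈ 5.44802.

5.44802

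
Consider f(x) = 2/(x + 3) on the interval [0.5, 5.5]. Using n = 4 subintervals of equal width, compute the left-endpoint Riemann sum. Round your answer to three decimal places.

2.002

Δx = (5.5 − 0.5)/4 = 1.25.
Left endpoints: 0.5, 1.75, 3, 4.25.
f(0.5) = 4/7, f(1.75) = 8/19, f(3) = 1/3, f(4.25) = 8/29.
Sum = Δx · [f(0.5) + f(1.75) + f(3) + f(4.25)].
Sum ≈ 2.002.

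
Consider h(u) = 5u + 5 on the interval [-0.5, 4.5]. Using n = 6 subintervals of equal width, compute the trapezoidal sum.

75

Δu = (4.5 − (-0.5))/6 = 5/6.
h(-0.5) = 2.5, h(1/3) = 20/3, h(7/6) = 65/6, h(2) = 15, h(17/6) = 115/6, h(11/3) = 70/3, h(4.5) = 27.5.
T_6 = (Δu/2)·[h(u_0) + 2h(u_1) + ... + 2h(u_{5}) + h(u_6)].
Sum = 75.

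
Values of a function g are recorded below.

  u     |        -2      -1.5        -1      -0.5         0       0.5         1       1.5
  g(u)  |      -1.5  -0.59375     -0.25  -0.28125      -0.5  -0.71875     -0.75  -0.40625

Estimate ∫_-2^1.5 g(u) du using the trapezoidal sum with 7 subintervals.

-2.0234375

Δu = 0.5.
T_7 = (0.5/2)·[(-1.5) + 2·(-0.59375) + 2·(-0.25) + 2·(-0.28125) + 2·(-0.5) + 2·(-0.71875) + 2·(-0.75) + (-0.40625)] = -2.0234375.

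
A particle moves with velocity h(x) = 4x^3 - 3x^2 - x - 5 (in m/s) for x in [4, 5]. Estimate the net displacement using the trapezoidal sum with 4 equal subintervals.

Δx = (5 − 4)/4 = 0.25.
h(4) = 199, h(4.25) = 243.625, h(4.5) = 294.25, h(4.75) = 351.25, h(5) = 415.
T_4 = (Δx/2)·[h(x_0) + 2h(x_1) + 2h(x_2) + 2h(x_3) + h(x_4)].
Sum = 299.03125.

299.03125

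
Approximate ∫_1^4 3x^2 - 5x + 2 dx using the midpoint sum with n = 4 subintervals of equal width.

31.078125

Δx = (4 − 1)/4 = 0.75.
Midpoints: 1.375, 2.125, 2.875, 3.625.
f(1.375) = 0.796875, f(2.125) = 4.921875, f(2.875) = 12.421875, f(3.625) = 23.296875.
Sum = Δx · [f(1.375) + f(2.125) + f(2.875) + f(3.625)].
Sum = 31.078125.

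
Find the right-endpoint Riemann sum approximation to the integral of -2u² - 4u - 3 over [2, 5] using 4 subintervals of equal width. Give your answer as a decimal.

Δu = (5 − 2)/4 = 0.75.
Right endpoints: 2.75, 3.5, 4.25, 5.
f(2.75) = -29.125, f(3.5) = -41.5, f(4.25) = -56.125, f(5) = -73.
Sum = Δu · [f(2.75) + f(3.5) + f(4.25) + f(5)].
Sum = -149.8125.

-149.8125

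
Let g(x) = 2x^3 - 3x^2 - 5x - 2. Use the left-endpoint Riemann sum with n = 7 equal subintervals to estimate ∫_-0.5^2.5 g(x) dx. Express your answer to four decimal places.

Δx = (2.5 − (-0.5))/7 = 3/7.
Left endpoints: -0.5, -1/14, 5/14, 11/14, 17/14, 23/14, 29/14.
g(-0.5) = -0.5, g(-1/14) = -569/343, g(5/14) = -2797/686, g(11/14) = -2336/343, g(17/14) = -6115/686, g(23/14) = -3239/343, g(29/14) = -5113/686.
Sum = Δx · [g(-0.5) + g(-1/14) + g(5/14) + ...].
Sum ≈ -16.6531.

-16.6531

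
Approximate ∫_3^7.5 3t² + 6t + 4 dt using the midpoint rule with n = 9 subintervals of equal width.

Δt = (7.5 − 3)/9 = 0.5.
Midpoints: 3.25, 3.75, 4.25, 4.75, 5.25, 5.75, 6.25, 6.75, 7.25.
f(3.25) = 55.1875, f(3.75) = 68.6875, f(4.25) = 83.6875, f(4.75) = 100.1875, f(5.25) = 118.1875, f(5.75) = 137.6875, f(6.25) = 158.6875, f(6.75) = 181.1875, f(7.25) = 205.1875.
Sum = Δt · [f(3.25) + f(3.75) + f(4.25) + ...].
Sum = 554.34375.

554.34375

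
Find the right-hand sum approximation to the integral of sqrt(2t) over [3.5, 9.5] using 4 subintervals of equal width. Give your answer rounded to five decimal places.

22.69009

Δt = (9.5 − 3.5)/4 = 1.5.
Right endpoints: 5, 6.5, 8, 9.5.
f(5) ≈ 3.16228, f(6.5) ≈ 3.60555, f(8) ≈ 4.00000, f(9.5) ≈ 4.35890.
Sum = Δt · [f(5) + f(6.5) + f(8) + f(9.5)].
Sum ≈ 22.69009.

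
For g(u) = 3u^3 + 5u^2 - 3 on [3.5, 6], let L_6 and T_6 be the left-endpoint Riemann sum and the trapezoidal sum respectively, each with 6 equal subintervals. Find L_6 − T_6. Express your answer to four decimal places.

L_6 ≈ 1011.006221.
T_6 ≈ 1143.948929.
L_6 − T_6 ≈ -132.9427.

-132.9427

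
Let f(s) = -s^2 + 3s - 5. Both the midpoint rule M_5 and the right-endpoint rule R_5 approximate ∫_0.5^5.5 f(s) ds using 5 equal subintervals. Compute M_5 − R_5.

M_5 = -35.
R_5 = -43.75.
M_5 − R_5 = 8.75.

8.75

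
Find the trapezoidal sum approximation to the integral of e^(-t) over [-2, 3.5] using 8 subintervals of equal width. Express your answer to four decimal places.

Δt = (3.5 − (-2))/8 = 0.6875.
f(-2) ≈ 7.3891, f(-1.3125) ≈ 3.7155, f(-0.625) ≈ 1.8682, f(0.0625) ≈ 0.9394, f(0.75) ≈ 0.4724, f(1.4375) ≈ 0.2375, f(2.125) ≈ 0.1194, f(2.8125) ≈ 0.0601, f(3.5) ≈ 0.0302.
T_8 = (Δt/2)·[f(t_0) + 2f(t_1) + ... + 2f(t_{7}) + f(t_8)].
Sum ≈ 7.6465.

7.6465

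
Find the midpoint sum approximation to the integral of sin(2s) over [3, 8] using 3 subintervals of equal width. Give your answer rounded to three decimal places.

Δs = (8 − 3)/3 = 5/3.
Midpoints: 23/6, 5.5, 43/6.
f(23/6) ≈ 0.983, f(5.5) ≈ -1.000, f(43/6) ≈ 0.981.
Sum = Δs · [f(23/6) + f(5.5) + f(43/6)].
Sum ≈ 1.606.

1.606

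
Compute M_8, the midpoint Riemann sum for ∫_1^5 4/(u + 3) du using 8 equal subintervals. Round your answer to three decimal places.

2.771

Δu = (5 − 1)/8 = 0.5.
Midpoints: 1.25, 1.75, 2.25, 2.75, 3.25, 3.75, 4.25, 4.75.
f(1.25) = 16/17, f(1.75) = 16/19, f(2.25) = 16/21, f(2.75) = 16/23, f(3.25) = 0.64, f(3.75) = 16/27, f(4.25) = 16/29, f(4.75) = 16/31.
Sum = Δu · [f(1.25) + f(1.75) + f(2.25) + ...].
Sum ≈ 2.771.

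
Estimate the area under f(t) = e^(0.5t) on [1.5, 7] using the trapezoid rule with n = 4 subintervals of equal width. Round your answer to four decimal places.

Δt = (7 − 1.5)/4 = 1.375.
f(1.5) ≈ 2.1170, f(2.875) ≈ 4.2102, f(4.25) ≈ 8.3729, f(5.625) ≈ 16.6515, f(7) ≈ 33.1155.
T_4 = (Δt/2)·[f(t_0) + 2f(t_1) + 2f(t_2) + 2f(t_3) + f(t_4)].
Sum ≈ 64.4198.

64.4198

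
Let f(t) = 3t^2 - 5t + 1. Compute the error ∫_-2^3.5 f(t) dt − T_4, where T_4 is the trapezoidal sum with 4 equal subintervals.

-5.19921875

Exact integral: ∫_-2^3.5 f(t) dt = 35.75.
T_4 = 40.94921875.
Error = 35.75 − 40.94921875 = -5.19921875.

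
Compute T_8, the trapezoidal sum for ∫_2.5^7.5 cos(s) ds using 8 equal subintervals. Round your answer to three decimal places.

0.328

Δs = (7.5 − 2.5)/8 = 0.625.
f(2.5) ≈ -0.801, f(3.125) ≈ -1.000, f(3.75) ≈ -0.821, f(4.375) ≈ -0.331, f(5) ≈ 0.284, f(5.625) ≈ 0.791, f(6.25) ≈ 0.999, f(6.875) ≈ 0.830, f(7.5) ≈ 0.347.
T_8 = (Δs/2)·[f(s_0) + 2f(s_1) + ... + 2f(s_{7}) + f(s_8)].
Sum ≈ 0.328.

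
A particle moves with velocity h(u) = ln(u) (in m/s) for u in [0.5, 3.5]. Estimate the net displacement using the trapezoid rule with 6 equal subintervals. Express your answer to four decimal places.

1.6967

Δu = (3.5 − 0.5)/6 = 0.5.
h(0.5) ≈ -0.6931, h(1) ≈ 0.0000, h(1.5) ≈ 0.4055, h(2) ≈ 0.6931, h(2.5) ≈ 0.9163, h(3) ≈ 1.0986, h(3.5) ≈ 1.2528.
T_6 = (Δu/2)·[h(u_0) + 2h(u_1) + ... + 2h(u_{5}) + h(u_6)].
Sum ≈ 1.6967.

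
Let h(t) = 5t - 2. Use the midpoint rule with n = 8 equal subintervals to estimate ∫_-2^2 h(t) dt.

-8

Δt = (2 − (-2))/8 = 0.5.
Midpoints: -1.75, -1.25, -0.75, -0.25, 0.25, 0.75, 1.25, 1.75.
h(-1.75) = -10.75, h(-1.25) = -8.25, h(-0.75) = -5.75, h(-0.25) = -3.25, h(0.25) = -0.75, h(0.75) = 1.75, h(1.25) = 4.25, h(1.75) = 6.75.
Sum = Δt · [h(-1.75) + h(-1.25) + h(-0.75) + ...].
Sum = -8.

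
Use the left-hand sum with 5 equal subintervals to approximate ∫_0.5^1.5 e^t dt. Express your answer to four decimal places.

Δt = (1.5 − 0.5)/5 = 0.2.
Left endpoints: 0.5, 0.7, 0.9, 1.1, 1.3.
f(0.5) ≈ 1.6487, f(0.7) ≈ 2.0138, f(0.9) ≈ 2.4596, f(1.1) ≈ 3.0042, f(1.3) ≈ 3.6693.
Sum = Δt · [f(0.5) + f(0.7) + f(0.9) + f(1.1) + f(1.3)].
Sum ≈ 2.5591.

2.5591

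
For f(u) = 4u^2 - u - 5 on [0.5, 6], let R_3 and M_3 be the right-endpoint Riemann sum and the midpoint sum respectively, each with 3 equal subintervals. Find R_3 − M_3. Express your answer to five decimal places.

144.52778

R_3 ≈ 380.8240741.
M_3 ≈ 236.2962963.
R_3 − M_3 ≈ 144.52778.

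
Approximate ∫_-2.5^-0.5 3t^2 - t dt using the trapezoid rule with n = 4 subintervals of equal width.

Δt = (-0.5 − (-2.5))/4 = 0.5.
f(-2.5) = 21.25, f(-2) = 14, f(-1.5) = 8.25, f(-1) = 4, f(-0.5) = 1.25.
T_4 = (Δt/2)·[f(t_0) + 2f(t_1) + 2f(t_2) + 2f(t_3) + f(t_4)].
Sum = 18.75.

18.75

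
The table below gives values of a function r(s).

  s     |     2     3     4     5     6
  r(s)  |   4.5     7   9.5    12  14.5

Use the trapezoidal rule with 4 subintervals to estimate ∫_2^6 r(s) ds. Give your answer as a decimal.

Δs = 1.
T_4 = (1/2)·[4.5 + 2·7 + 2·9.5 + 2·12 + 14.5] = 38.

38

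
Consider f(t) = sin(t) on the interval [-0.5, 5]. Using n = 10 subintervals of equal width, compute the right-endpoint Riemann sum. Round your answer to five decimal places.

0.44701

Δt = (5 − (-0.5))/10 = 0.55.
Right endpoints: 0.05, 0.6, 1.15, 1.7, 2.25, 2.8, 3.35, 3.9, 4.45, 5.
f(0.05) ≈ 0.04998, f(0.6) ≈ 0.56464, f(1.15) ≈ 0.91276, f(1.7) ≈ 0.99166, f(2.25) ≈ 0.77807, f(2.8) ≈ 0.33499, f(3.35) ≈ -0.20690, f(3.9) ≈ -0.68777, f(4.45) ≈ -0.96577, f(5) ≈ -0.95892.
Sum = Δt · [f(0.05) + f(0.6) + f(1.15) + ...].
Sum ≈ 0.44701.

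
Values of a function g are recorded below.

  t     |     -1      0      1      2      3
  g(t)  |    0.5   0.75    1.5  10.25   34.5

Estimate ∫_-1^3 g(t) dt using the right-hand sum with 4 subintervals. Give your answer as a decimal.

Δt = 1.
Sum = 1·[0.75 + 1.5 + 10.25 + 34.5] = 47.

47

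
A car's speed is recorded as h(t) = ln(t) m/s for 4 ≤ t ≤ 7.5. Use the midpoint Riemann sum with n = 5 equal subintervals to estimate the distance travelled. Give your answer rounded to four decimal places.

Δt = (7.5 − 4)/5 = 0.7.
Midpoints: 4.35, 5.05, 5.75, 6.45, 7.15.
h(4.35) ≈ 1.4702, h(5.05) ≈ 1.6194, h(5.75) ≈ 1.7492, h(6.45) ≈ 1.8641, h(7.15) ≈ 1.9671.
Sum = Δt · [h(4.35) + h(5.05) + h(5.75) + h(6.45) + h(7.15)].
Sum ≈ 6.0690.

6.0690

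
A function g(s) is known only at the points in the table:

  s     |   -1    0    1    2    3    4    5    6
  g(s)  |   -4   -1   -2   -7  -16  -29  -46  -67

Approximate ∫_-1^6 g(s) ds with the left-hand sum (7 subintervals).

Δs = 1.
Sum = 1·[(-4) + (-1) + (-2) + (-7) + (-16) + (-29) + (-46)] = -105.

-105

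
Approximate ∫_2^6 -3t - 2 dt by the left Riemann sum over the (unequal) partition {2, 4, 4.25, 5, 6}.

-47.5625

Subinterval widths: 2, 0.25, 0.75, 1.
Left endpoints: 2, 4, 4.25, 5.
f(2) = -8, f(4) = -14, f(4.25) = -14.75, f(5) = -17.
Sum = Σ Δt_i · f(t_i).
Sum = -47.5625.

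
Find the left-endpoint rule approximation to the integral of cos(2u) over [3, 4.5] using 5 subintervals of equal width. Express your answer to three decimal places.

Δu = (4.5 − 3)/5 = 0.3.
Left endpoints: 3, 3.3, 3.6, 3.9, 4.2.
f(3) ≈ 0.960, f(3.3) ≈ 0.950, f(3.6) ≈ 0.608, f(3.9) ≈ 0.054, f(4.2) ≈ -0.519.
Sum = Δu · [f(3) + f(3.3) + f(3.6) + f(3.9) + f(4.2)].
Sum ≈ 0.616.

0.616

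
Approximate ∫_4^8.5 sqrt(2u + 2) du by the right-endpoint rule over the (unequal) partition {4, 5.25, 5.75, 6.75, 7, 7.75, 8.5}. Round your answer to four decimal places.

17.6002

Subinterval widths: 1.25, 0.5, 1, 0.25, 0.75, 0.75.
Right endpoints: 5.25, 5.75, 6.75, 7, 7.75, 8.5.
f(5.25) ≈ 3.5355, f(5.75) ≈ 3.6742, f(6.75) ≈ 3.9370, f(7) ≈ 4.0000, f(7.75) ≈ 4.1833, f(8.5) ≈ 4.3589.
Sum = Σ Δu_i · f(u_i).
Sum ≈ 17.6002.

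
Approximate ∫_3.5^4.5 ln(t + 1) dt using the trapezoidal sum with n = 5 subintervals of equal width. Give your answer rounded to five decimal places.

1.60763

Δt = (4.5 − 3.5)/5 = 0.2.
f(3.5) ≈ 1.50408, f(3.7) ≈ 1.54756, f(3.9) ≈ 1.58924, f(4.1) ≈ 1.62924, f(4.3) ≈ 1.66771, f(4.5) ≈ 1.70475.
T_5 = (Δt/2)·[f(t_0) + 2f(t_1) + ... + 2f(t_{4}) + f(t_5)].
Sum ≈ 1.60763.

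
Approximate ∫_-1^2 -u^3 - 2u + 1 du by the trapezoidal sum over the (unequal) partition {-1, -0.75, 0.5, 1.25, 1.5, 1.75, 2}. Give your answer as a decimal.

-3.84375

Subinterval widths: 0.25, 1.25, 0.75, 0.25, 0.25, 0.25.
f(-1) = 4, f(-0.75) = 2.921875, f(0.5) = -0.125, f(1.25) = -3.453125, f(1.5) = -5.375, f(1.75) = -7.859375, f(2) = -11.
On each subinterval the trapezoid contributes (Δu_i/2)·[f(u_{i-1}) + f(u_i)].
Sum = -3.84375.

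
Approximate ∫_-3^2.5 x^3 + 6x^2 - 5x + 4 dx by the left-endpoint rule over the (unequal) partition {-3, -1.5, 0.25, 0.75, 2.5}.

Subinterval widths: 1.5, 1.75, 0.5, 1.75.
Left endpoints: -3, -1.5, 0.25, 0.75.
f(-3) = 46, f(-1.5) = 21.625, f(0.25) = 3.140625, f(0.75) = 4.046875.
Sum = Σ Δx_i · f(x_i).
Sum = 115.49609375.

115.49609375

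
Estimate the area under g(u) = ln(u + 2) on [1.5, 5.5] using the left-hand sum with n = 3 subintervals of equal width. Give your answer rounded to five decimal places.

6.19661

Δu = (5.5 − 1.5)/3 = 4/3.
Left endpoints: 1.5, 17/6, 25/6.
g(1.5) ≈ 1.25276, g(17/6) ≈ 1.57554, g(25/6) ≈ 1.81916.
Sum = Δu · [g(1.5) + g(17/6) + g(25/6)].
Sum ≈ 6.19661.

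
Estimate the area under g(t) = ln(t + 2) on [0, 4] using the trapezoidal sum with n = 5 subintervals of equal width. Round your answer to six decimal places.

5.346616

Δt = (4 − 0)/5 = 0.8.
g(0) ≈ 0.693147, g(0.8) ≈ 1.029619, g(1.6) ≈ 1.280934, g(2.4) ≈ 1.481605, g(3.2) ≈ 1.648659, g(4) ≈ 1.791759.
T_5 = (Δt/2)·[g(t_0) + 2g(t_1) + ... + 2g(t_{4}) + g(t_5)].
Sum ≈ 5.346616.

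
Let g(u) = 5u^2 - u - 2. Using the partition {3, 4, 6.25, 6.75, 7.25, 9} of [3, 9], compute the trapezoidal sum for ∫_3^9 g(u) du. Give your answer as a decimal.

Subinterval widths: 1, 2.25, 0.5, 0.5, 1.75.
g(3) = 40, g(4) = 74, g(6.25) = 187.0625, g(6.75) = 219.0625, g(7.25) = 253.5625, g(9) = 394.
On each subinterval the trapezoid contributes (Δu_i/2)·[g(u_{i-1}) + g(u_i)].
Sum = 1137.

1137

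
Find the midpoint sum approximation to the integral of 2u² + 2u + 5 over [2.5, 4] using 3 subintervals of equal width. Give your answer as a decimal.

Δu = (4 − 2.5)/3 = 0.5.
Midpoints: 2.75, 3.25, 3.75.
f(2.75) = 25.625, f(3.25) = 32.625, f(3.75) = 40.625.
Sum = Δu · [f(2.75) + f(3.25) + f(3.75)].
Sum = 49.4375.

49.4375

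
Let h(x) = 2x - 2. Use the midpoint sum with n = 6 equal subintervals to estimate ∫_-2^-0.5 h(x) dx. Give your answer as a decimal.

-6.75

Δx = (-0.5 − (-2))/6 = 0.25.
Midpoints: -1.875, -1.625, -1.375, -1.125, -0.875, -0.625.
h(-1.875) = -5.75, h(-1.625) = -5.25, h(-1.375) = -4.75, h(-1.125) = -4.25, h(-0.875) = -3.75, h(-0.625) = -3.25.
Sum = Δx · [h(-1.875) + h(-1.625) + h(-1.375) + ...].
Sum = -6.75.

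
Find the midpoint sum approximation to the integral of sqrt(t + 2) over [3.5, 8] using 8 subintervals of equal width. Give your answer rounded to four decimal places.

Δt = (8 − 3.5)/8 = 0.5625.
Midpoints: 3.78125, 4.34375, 4.90625, 5.46875, 6.03125, 6.59375, 7.15625, 7.71875.
f(3.78125) ≈ 2.4044, f(4.34375) ≈ 2.5187, f(4.90625) ≈ 2.6280, f(5.46875) ≈ 2.7329, f(6.03125) ≈ 2.8339, f(6.59375) ≈ 2.9315, f(7.15625) ≈ 3.0259, f(7.71875) ≈ 3.1175.
Sum = Δt · [f(3.78125) + f(4.34375) + f(4.90625) + ...].
Sum ≈ 12.4835.

12.4835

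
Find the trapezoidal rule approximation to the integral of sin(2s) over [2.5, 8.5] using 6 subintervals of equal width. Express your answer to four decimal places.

Δs = (8.5 − 2.5)/6 = 1.
f(2.5) ≈ -0.9589, f(3.5) ≈ 0.6570, f(4.5) ≈ 0.4121, f(5.5) ≈ -1.0000, f(6.5) ≈ 0.4202, f(7.5) ≈ 0.6503, f(8.5) ≈ -0.9614.
T_6 = (Δs/2)·[f(s_0) + 2f(s_1) + ... + 2f(s_{5}) + f(s_6)].
Sum ≈ 0.1794.

0.1794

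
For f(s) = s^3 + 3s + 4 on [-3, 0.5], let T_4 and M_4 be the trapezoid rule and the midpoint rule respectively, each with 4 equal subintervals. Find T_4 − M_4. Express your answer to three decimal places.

T_4 ≈ -21.03418.
M_4 ≈ -18.52197.
T_4 − M_4 ≈ -2.512.

-2.512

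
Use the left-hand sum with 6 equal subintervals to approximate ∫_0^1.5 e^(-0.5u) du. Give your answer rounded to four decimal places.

Δu = (1.5 − 0)/6 = 0.25.
Left endpoints: 0, 0.25, 0.5, 0.75, 1, 1.25.
f(0) ≈ 1.0000, f(0.25) ≈ 0.8825, f(0.5) ≈ 0.7788, f(0.75) ≈ 0.6873, f(1) ≈ 0.6065, f(1.25) ≈ 0.5353.
Sum = Δu · [f(0) + f(0.25) + f(0.5) + ...].
Sum ≈ 1.1226.

1.1226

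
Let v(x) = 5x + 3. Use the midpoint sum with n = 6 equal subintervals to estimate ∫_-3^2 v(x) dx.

2.5

Δx = (2 − (-3))/6 = 5/6.
Midpoints: -31/12, -1.75, -11/12, -1/12, 0.75, 19/12.
v(-31/12) = -119/12, v(-1.75) = -5.75, v(-11/12) = -19/12, v(-1/12) = 31/12, v(0.75) = 6.75, v(19/12) = 131/12.
Sum = Δx · [v(-31/12) + v(-1.75) + v(-11/12) + ...].
Sum = 2.5.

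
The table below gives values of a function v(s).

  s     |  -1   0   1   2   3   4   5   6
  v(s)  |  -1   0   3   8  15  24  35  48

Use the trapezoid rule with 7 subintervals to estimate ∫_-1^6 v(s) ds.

Δs = 1.
T_7 = (1/2)·[(-1) + 2·0 + 2·3 + 2·8 + 2·15 + 2·24 + 2·35 + 48] = 108.5.

108.5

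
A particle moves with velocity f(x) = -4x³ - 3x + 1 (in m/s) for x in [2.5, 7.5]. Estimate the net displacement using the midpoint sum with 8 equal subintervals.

-3185.234375

Δx = (7.5 − 2.5)/8 = 0.625.
Midpoints: 2.8125, 3.4375, 4.0625, 4.6875, 5.3125, 5.9375, 6.5625, 7.1875.
f(2.8125) = -98741/1024, f(3.4375) = -175911/1024, f(4.0625) = -286081/1024, f(4.6875) = -435251/1024, f(5.3125) = -629421/1024, f(5.9375) = -874591/1024, f(6.5625) = -1176761/1024, f(7.1875) = -1541931/1024.
Sum = Δx · [f(2.8125) + f(3.4375) + f(4.0625) + ...].
Sum = -3185.234375.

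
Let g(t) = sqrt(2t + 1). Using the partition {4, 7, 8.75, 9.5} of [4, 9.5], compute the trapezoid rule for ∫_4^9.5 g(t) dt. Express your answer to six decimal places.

20.751840

Subinterval widths: 3, 1.75, 0.75.
g(4) ≈ 3.000000, g(7) ≈ 3.872983, g(8.75) ≈ 4.301163, g(9.5) ≈ 4.472136.
On each subinterval the trapezoid contributes (Δt_i/2)·[g(t_{i-1}) + g(t_i)].
Sum ≈ 20.751840.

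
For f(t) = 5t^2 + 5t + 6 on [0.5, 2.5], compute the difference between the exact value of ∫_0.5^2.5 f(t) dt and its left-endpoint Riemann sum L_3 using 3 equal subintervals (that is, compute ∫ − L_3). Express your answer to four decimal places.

12.5926

Exact integral: ∫_0.5^2.5 f(t) dt ≈ 52.833333.
L_3 ≈ 40.240741.
Error ≈ 52.833333 − 40.240741 ≈ 12.5926.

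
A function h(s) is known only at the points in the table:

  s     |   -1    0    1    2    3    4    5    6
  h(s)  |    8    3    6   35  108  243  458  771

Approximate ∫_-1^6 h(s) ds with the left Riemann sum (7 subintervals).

861

Δs = 1.
Sum = 1·[8 + 3 + 6 + 35 + 108 + 243 + 458] = 861.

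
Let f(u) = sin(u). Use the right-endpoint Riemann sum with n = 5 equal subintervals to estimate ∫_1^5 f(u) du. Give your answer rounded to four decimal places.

Δu = (5 − 1)/5 = 0.8.
Right endpoints: 1.8, 2.6, 3.4, 4.2, 5.
f(1.8) ≈ 0.9738, f(2.6) ≈ 0.5155, f(3.4) ≈ -0.2555, f(4.2) ≈ -0.8716, f(5) ≈ -0.9589.
Sum = Δu · [f(1.8) + f(2.6) + f(3.4) + f(4.2) + f(5)].
Sum ≈ -0.4774.

-0.4774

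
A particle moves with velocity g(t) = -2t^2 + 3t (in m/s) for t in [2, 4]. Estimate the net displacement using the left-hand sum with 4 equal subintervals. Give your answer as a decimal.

-15

Δt = (4 − 2)/4 = 0.5.
Left endpoints: 2, 2.5, 3, 3.5.
g(2) = -2, g(2.5) = -5, g(3) = -9, g(3.5) = -14.
Sum = Δt · [g(2) + g(2.5) + g(3) + g(3.5)].
Sum = -15.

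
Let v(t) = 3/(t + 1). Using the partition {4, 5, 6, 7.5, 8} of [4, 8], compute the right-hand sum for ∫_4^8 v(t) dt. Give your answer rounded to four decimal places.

1.6246

Subinterval widths: 1, 1, 1.5, 0.5.
Right endpoints: 5, 6, 7.5, 8.
v(5) = 0.5, v(6) = 3/7, v(7.5) = 6/17, v(8) = 1/3.
Sum = Σ Δt_i · v(t_i).
Sum ≈ 1.6246.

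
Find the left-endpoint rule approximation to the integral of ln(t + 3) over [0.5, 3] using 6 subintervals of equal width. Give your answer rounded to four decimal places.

Δt = (3 − 0.5)/6 = 5/12.
Left endpoints: 0.5, 11/12, 4/3, 1.75, 13/6, 31/12.
f(0.5) ≈ 1.2528, f(11/12) ≈ 1.3652, f(4/3) ≈ 1.4663, f(1.75) ≈ 1.5581, f(13/6) ≈ 1.6422, f(31/12) ≈ 1.7198.
Sum = Δt · [f(0.5) + f(11/12) + f(4/3) + ...].
Sum ≈ 3.7519.

3.7519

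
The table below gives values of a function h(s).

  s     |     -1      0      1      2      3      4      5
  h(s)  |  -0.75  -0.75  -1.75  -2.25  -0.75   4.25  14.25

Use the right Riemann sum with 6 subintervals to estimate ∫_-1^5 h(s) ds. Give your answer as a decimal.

Δs = 1.
Sum = 1·[(-0.75) + (-1.75) + (-2.25) + (-0.75) + 4.25 + 14.25] = 13.

13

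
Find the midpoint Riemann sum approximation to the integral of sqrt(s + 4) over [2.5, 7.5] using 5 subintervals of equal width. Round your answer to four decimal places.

14.9531

Δs = (7.5 − 2.5)/5 = 1.
Midpoints: 3, 4, 5, 6, 7.
f(3) ≈ 2.6458, f(4) ≈ 2.8284, f(5) ≈ 3.0000, f(6) ≈ 3.1623, f(7) ≈ 3.3166.
Sum = Δs · [f(3) + f(4) + f(5) + f(6) + f(7)].
Sum ≈ 14.9531.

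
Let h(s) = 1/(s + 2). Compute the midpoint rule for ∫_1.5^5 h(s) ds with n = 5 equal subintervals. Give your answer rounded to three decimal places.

0.692

Δs = (5 − 1.5)/5 = 0.7.
Midpoints: 1.85, 2.55, 3.25, 3.95, 4.65.
h(1.85) = 20/77, h(2.55) = 20/91, h(3.25) = 4/21, h(3.95) = 20/119, h(4.65) = 20/133.
Sum = Δs · [h(1.85) + h(2.55) + h(3.25) + h(3.95) + h(4.65)].
Sum ≈ 0.692.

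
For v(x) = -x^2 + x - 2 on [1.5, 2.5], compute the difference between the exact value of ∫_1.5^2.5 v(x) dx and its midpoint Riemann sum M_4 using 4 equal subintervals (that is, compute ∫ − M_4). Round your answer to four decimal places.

Exact integral: ∫_1.5^2.5 v(x) dx ≈ -4.083333.
M_4 = -4.078125.
Error ≈ -4.083333 − (-4.078125) ≈ -0.0052.

-0.0052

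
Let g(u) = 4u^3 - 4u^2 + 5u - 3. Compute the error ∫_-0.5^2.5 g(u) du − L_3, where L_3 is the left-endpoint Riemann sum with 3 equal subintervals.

Exact integral: ∫_-0.5^2.5 g(u) du = 24.
L_3 = 1.
Error = 24 − 1 = 23.

23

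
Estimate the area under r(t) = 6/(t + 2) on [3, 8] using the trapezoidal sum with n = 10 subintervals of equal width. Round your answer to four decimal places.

4.1626

Δt = (8 − 3)/10 = 0.5.
r(3) = 1.2, r(3.5) = 12/11, r(4) = 1, r(4.5) = 12/13, r(5) = 6/7, r(5.5) = 0.8, r(6) = 0.75, r(6.5) = 12/17, r(7) = 2/3, r(7.5) = 12/19, r(8) = 0.6.
T_10 = (Δt/2)·[r(t_0) + 2r(t_1) + ... + 2r(t_{9}) + r(t_10)].
Sum ≈ 4.1626.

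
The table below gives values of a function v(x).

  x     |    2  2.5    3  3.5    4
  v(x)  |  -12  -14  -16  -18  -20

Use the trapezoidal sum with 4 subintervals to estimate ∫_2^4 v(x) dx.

-32

Δx = 0.5.
T_4 = (0.5/2)·[(-12) + 2·(-14) + 2·(-16) + 2·(-18) + (-20)] = -32.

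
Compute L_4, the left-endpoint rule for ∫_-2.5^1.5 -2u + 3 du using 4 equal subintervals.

Δu = (1.5 − (-2.5))/4 = 1.
Left endpoints: -2.5, -1.5, -0.5, 0.5.
f(-2.5) = 8, f(-1.5) = 6, f(-0.5) = 4, f(0.5) = 2.
Sum = Δu · [f(-2.5) + f(-1.5) + f(-0.5) + f(0.5)].
Sum = 20.

20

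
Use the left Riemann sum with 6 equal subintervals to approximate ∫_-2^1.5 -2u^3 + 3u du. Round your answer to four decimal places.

Δu = (1.5 − (-2))/6 = 7/12.
Left endpoints: -2, -17/12, -5/6, -0.25, 1/3, 11/12.
f(-2) = 10, f(-17/12) = 1241/864, f(-5/6) = -145/108, f(-0.25) = -0.71875, f(1/3) = 25/27, f(11/12) = 1045/864.
Sum = Δu · [f(-2) + f(-17/12) + f(-5/6) + ...].
Sum ≈ 6.7144.

6.7144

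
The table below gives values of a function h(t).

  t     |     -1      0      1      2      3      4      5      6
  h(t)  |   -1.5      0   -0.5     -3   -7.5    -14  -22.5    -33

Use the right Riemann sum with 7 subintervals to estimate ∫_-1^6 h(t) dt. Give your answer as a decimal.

-80.5

Δt = 1.
Sum = 1·[0 + (-0.5) + (-3) + (-7.5) + (-14) + (-22.5) + (-33)] = -80.5.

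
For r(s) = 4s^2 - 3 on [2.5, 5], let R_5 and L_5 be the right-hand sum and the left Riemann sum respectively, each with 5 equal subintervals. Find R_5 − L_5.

R_5 = 157.5.
L_5 = 120.
R_5 − L_5 = 37.5.

37.5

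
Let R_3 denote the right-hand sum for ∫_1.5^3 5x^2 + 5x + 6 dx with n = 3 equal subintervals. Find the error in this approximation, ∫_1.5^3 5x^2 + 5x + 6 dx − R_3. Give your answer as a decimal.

-10.625

Exact integral: ∫_1.5^3 f(x) dx = 65.25.
R_3 = 75.875.
Error = 65.25 − 75.875 = -10.625.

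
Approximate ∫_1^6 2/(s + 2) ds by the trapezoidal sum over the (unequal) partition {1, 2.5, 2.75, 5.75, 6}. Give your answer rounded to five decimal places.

Subinterval widths: 1.5, 0.25, 3, 0.25.
f(1) = 2/3, f(2.5) = 4/9, f(2.75) = 8/19, f(5.75) = 8/31, f(6) = 0.25.
On each subinterval the trapezoid contributes (Δs_i/2)·[f(s_{i-1}) + f(s_i)].
Sum ≈ 2.02370.

2.02370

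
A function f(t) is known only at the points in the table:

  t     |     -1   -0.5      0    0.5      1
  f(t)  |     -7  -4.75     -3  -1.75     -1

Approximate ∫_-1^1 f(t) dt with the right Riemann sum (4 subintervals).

Δt = 0.5.
Sum = 0.5·[(-4.75) + (-3) + (-1.75) + (-1)] = -5.25.

-5.25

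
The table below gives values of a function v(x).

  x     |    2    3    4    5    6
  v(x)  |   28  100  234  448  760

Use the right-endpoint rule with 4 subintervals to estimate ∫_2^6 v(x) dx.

1542

Δx = 1.
Sum = 1·[100 + 234 + 448 + 760] = 1542.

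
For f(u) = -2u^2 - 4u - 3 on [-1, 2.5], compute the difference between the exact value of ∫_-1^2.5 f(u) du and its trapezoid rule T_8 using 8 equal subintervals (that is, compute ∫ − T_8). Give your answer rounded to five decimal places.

Exact integral: ∫_-1^2.5 f(u) du ≈ -32.0833333.
T_8 ≈ -32.3066406.
Error ≈ -32.0833333 − (-32.3066406) ≈ 0.22331.

0.22331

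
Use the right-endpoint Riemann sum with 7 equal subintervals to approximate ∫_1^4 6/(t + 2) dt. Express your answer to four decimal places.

Δt = (4 − 1)/7 = 3/7.
Right endpoints: 10/7, 13/7, 16/7, 19/7, 22/7, 25/7, 4.
f(10/7) = 1.75, f(13/7) = 14/9, f(16/7) = 1.4, f(19/7) = 14/11, f(22/7) = 7/6, f(25/7) = 14/13, f(4) = 1.
Sum = Δt · [f(10/7) + f(13/7) + f(16/7) + ...].
Sum ≈ 3.9522.

3.9522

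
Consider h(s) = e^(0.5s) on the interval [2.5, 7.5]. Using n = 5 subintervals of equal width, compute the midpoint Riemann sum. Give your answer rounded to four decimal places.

Δs = (7.5 − 2.5)/5 = 1.
Midpoints: 3, 4, 5, 6, 7.
h(3) ≈ 4.4817, h(4) ≈ 7.3891, h(5) ≈ 12.1825, h(6) ≈ 20.0855, h(7) ≈ 33.1155.
Sum = Δs · [h(3) + h(4) + h(5) + h(6) + h(7)].
Sum ≈ 77.2542.

77.2542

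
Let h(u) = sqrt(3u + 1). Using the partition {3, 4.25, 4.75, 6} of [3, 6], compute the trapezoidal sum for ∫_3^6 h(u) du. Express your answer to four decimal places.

11.3623

Subinterval widths: 1.25, 0.5, 1.25.
h(3) ≈ 3.1623, h(4.25) ≈ 3.7081, h(4.75) ≈ 3.9051, h(6) ≈ 4.3589.
On each subinterval the trapezoid contributes (Δu_i/2)·[h(u_{i-1}) + h(u_i)].
Sum ≈ 11.3623.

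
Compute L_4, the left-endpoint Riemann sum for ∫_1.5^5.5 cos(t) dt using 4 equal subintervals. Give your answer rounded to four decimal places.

Δt = (5.5 − 1.5)/4 = 1.
Left endpoints: 1.5, 2.5, 3.5, 4.5.
f(1.5) ≈ 0.0707, f(2.5) ≈ -0.8011, f(3.5) ≈ -0.9365, f(4.5) ≈ -0.2108.
Sum = Δt · [f(1.5) + f(2.5) + f(3.5) + f(4.5)].
Sum ≈ -1.8777.

-1.8777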